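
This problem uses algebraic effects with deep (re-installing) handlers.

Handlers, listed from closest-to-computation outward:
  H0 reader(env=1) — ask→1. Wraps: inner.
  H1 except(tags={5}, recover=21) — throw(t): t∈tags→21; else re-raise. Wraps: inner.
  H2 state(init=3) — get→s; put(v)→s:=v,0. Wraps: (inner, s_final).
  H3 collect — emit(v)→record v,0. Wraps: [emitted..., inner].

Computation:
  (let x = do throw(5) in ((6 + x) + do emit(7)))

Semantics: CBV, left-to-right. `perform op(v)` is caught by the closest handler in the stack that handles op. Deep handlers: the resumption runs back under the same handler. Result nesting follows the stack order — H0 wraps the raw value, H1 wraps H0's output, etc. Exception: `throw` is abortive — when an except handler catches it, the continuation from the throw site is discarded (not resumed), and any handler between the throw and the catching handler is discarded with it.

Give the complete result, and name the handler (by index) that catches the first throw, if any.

Answer: [(21, 3)] ; first throw caught by: H1

Step-by-step:
throw(5) @ H1 caught ⇒ 21
H2 returns (21, 3)
H3 returns [(21, 3)]
= [(21, 3)]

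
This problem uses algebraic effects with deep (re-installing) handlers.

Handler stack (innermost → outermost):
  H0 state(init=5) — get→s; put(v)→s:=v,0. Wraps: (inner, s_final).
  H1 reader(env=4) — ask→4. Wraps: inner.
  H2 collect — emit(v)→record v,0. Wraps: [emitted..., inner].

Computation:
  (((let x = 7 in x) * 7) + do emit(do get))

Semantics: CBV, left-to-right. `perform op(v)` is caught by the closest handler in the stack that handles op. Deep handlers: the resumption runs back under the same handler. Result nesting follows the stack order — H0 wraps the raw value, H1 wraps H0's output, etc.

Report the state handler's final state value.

Step-by-step:
get @ H0 ⇒ 5
emit(5) @ H2 ⇒ out+=5
H0 returns (49, 5)
H1 returns (49, 5)
H2 returns [5, (49, 5)]
= [5, (49, 5)]

Answer: 5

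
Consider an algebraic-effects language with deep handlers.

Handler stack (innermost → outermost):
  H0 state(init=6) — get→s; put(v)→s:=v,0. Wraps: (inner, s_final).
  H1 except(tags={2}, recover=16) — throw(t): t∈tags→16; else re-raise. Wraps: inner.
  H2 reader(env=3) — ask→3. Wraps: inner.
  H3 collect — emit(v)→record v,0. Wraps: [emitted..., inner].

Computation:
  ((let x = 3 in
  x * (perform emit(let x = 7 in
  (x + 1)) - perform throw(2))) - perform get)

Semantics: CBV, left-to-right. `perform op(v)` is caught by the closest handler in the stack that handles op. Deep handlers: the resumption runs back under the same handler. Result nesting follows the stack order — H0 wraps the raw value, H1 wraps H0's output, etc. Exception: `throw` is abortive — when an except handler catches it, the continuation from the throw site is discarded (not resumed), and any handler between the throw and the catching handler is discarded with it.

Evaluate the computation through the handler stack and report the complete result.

Working:
emit(8) @ H3 ⇒ out+=8
throw(2) @ H1 caught ⇒ 16
H2 returns 16
H3 returns [8, 16]
= [8, 16]

Answer: [8, 16]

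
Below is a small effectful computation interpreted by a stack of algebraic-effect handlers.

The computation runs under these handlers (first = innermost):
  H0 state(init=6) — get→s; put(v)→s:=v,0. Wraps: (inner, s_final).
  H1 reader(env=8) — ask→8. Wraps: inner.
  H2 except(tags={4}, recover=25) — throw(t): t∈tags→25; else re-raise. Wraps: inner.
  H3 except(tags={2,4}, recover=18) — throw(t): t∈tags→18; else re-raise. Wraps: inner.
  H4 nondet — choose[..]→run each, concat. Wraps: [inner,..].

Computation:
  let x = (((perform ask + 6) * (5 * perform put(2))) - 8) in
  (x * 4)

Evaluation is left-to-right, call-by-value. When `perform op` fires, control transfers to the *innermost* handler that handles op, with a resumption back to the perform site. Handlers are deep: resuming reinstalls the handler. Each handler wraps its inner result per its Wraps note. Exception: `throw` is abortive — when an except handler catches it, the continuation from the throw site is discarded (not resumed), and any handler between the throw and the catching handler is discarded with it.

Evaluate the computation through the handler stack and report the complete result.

Answer: [(-32, 2)]

Step-by-step:
ask @ H1 ⇒ 8
put(2) @ H0 ⇒ s:=2
H0 returns (-32, 2)
H1 returns (-32, 2)
H2 returns (-32, 2)
H3 returns (-32, 2)
H4 returns [(-32, 2)]
= [(-32, 2)]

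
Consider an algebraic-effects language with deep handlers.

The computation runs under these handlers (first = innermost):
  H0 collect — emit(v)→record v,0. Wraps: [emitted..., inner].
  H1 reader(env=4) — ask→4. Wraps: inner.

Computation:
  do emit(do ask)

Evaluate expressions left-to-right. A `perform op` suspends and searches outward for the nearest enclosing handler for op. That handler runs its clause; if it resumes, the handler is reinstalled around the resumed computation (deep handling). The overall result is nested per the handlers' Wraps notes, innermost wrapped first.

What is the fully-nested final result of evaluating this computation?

Evaluation trace:
ask @ H1 ⇒ 4
emit(4) @ H0 ⇒ out+=4
H0 returns [4, 0]
H1 returns [4, 0]
= [4, 0]

Answer: [4, 0]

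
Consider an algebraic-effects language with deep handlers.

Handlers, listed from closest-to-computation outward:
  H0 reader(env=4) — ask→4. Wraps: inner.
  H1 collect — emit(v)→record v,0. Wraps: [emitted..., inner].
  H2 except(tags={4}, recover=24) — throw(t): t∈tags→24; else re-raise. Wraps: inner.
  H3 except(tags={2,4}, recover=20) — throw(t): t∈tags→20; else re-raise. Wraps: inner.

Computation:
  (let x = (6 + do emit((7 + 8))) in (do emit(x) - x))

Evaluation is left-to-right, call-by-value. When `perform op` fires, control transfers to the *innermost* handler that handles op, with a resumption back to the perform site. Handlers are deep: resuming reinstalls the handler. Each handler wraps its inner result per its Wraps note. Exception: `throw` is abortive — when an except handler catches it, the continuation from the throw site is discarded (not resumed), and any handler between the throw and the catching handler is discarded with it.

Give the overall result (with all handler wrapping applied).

Working:
emit(15) @ H1 ⇒ out+=15
emit(6) @ H1 ⇒ out+=6
H0 returns -6
H1 returns [15, 6, -6]
H2 returns [15, 6, -6]
H3 returns [15, 6, -6]
= [15, 6, -6]

Answer: [15, 6, -6]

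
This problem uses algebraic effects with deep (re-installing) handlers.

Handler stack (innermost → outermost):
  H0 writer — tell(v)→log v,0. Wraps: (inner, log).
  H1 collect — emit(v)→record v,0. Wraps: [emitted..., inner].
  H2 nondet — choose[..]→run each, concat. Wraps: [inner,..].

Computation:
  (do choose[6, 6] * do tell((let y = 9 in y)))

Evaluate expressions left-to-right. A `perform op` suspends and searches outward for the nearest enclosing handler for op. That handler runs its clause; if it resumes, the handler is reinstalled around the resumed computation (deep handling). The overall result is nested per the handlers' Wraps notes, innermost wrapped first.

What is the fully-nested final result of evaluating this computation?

Answer: [[(0, (9))], [(0, (9))]]

Step-by-step:
choose[6, 6] @ H2
  branch[0] choose=6:
    tell(9) @ H0 ⇒ log+=9
    H0 returns (0, (9))
    H1 returns [(0, (9))]
    H2 returns [[(0, (9))]]
  branch[1] choose=6:
    tell(9) @ H0 ⇒ log+=9
    H0 returns (0, (9))
    H1 returns [(0, (9))]
    H2 returns [[(0, (9))]]
= [[(0, (9))], [(0, (9))]]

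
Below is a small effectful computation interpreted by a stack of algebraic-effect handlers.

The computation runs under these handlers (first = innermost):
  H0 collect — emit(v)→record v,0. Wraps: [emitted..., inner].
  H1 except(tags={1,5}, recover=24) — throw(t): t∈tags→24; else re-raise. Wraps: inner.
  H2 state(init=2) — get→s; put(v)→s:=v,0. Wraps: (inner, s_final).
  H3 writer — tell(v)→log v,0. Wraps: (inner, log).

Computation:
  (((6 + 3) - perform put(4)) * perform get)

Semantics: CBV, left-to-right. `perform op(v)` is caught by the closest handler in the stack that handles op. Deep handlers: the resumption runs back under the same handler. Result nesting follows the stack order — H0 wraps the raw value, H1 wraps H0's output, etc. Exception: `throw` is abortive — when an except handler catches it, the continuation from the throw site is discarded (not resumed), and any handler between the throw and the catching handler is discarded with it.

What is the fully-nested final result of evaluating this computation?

Answer: (([36], 4), ())

Step-by-step:
put(4) @ H2 ⇒ s:=4
get @ H2 ⇒ 4
H0 returns [36]
H1 returns [36]
H2 returns ([36], 4)
H3 returns (([36], 4), ())
= (([36], 4), ())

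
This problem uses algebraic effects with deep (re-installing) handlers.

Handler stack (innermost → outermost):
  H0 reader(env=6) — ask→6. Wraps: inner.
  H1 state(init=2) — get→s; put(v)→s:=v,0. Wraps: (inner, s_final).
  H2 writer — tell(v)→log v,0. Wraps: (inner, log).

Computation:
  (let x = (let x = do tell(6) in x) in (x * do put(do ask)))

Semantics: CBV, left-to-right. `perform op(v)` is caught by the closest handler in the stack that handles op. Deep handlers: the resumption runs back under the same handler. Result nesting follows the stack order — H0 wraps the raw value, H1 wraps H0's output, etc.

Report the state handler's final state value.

Step-by-step:
tell(6) @ H2 ⇒ log+=6
ask @ H0 ⇒ 6
put(6) @ H1 ⇒ s:=6
H0 returns 0
H1 returns (0, 6)
H2 returns ((0, 6), (6))
= ((0, 6), (6))

Answer: 6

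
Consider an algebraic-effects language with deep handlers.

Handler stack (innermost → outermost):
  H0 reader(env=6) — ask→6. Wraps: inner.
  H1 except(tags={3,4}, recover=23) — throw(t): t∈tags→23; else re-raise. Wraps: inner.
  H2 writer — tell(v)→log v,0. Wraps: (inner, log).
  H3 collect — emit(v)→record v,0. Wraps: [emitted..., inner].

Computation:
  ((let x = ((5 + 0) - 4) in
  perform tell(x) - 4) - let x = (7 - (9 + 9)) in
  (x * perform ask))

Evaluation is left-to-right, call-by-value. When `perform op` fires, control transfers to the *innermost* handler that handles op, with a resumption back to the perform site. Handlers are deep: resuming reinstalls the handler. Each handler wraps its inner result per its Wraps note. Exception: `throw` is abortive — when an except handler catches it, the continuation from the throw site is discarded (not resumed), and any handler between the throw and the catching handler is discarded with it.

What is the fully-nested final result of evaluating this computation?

Answer: [(62, (1))]

Step-by-step:
tell(1) @ H2 ⇒ log+=1
ask @ H0 ⇒ 6
H0 returns 62
H1 returns 62
H2 returns (62, (1))
H3 returns [(62, (1))]
= [(62, (1))]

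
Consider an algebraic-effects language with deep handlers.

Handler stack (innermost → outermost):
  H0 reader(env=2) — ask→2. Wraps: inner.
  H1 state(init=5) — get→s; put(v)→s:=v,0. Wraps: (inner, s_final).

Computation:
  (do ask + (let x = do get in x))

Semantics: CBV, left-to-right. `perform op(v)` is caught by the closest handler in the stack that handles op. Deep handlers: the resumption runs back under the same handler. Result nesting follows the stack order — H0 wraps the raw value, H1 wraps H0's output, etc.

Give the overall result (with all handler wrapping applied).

Working:
ask @ H0 ⇒ 2
get @ H1 ⇒ 5
H0 returns 7
H1 returns (7, 5)
= (7, 5)

Answer: (7, 5)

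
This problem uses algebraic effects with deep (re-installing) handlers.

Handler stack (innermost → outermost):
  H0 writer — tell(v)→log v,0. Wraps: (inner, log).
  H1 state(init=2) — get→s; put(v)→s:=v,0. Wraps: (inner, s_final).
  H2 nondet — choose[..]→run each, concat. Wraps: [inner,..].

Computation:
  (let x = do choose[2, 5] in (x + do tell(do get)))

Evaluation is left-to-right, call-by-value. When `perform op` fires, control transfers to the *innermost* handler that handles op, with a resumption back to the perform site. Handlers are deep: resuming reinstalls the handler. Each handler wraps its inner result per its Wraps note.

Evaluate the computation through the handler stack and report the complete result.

Evaluation trace:
choose[2, 5] @ H2
  branch[0] choose=2:
    get @ H1 ⇒ 2
    tell(2) @ H0 ⇒ log+=2
    H0 returns (2, (2))
    H1 returns ((2, (2)), 2)
    H2 returns [((2, (2)), 2)]
  branch[1] choose=5:
    get @ H1 ⇒ 2
    tell(2) @ H0 ⇒ log+=2
    H0 returns (5, (2))
    H1 returns ((5, (2)), 2)
    H2 returns [((5, (2)), 2)]
= [((2, (2)), 2), ((5, (2)), 2)]

Answer: [((2, (2)), 2), ((5, (2)), 2)]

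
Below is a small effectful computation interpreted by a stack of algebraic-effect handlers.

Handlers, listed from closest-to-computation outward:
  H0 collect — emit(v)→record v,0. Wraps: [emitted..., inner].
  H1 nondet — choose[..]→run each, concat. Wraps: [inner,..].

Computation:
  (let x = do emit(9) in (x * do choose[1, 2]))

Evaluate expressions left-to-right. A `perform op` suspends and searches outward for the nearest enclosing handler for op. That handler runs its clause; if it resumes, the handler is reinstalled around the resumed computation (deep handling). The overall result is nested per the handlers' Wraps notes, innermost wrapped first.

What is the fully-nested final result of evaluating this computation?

Step-by-step:
emit(9) @ H0 ⇒ out+=9
choose[1, 2] @ H1
  branch[0] choose=1:
    H0 returns [9, 0]
    H1 returns [[9, 0]]
  branch[1] choose=2:
    H0 returns [9, 0]
    H1 returns [[9, 0]]
= [[9, 0], [9, 0]]

Answer: [[9, 0], [9, 0]]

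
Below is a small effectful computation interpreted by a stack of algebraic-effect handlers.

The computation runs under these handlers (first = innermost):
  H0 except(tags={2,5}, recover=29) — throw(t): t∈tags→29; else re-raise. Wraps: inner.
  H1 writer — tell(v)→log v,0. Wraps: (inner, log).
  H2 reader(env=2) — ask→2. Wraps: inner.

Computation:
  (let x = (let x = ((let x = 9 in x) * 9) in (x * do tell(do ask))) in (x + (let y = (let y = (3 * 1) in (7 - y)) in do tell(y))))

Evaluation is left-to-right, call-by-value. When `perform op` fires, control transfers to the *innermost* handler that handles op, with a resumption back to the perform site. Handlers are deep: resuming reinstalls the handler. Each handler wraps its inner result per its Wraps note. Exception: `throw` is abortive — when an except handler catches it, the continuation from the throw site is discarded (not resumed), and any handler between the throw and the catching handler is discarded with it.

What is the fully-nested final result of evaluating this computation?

Step-by-step:
ask @ H2 ⇒ 2
tell(2) @ H1 ⇒ log+=2
tell(4) @ H1 ⇒ log+=4
H0 returns 0
H1 returns (0, (2, 4))
H2 returns (0, (2, 4))
= (0, (2, 4))

Answer: (0, (2, 4))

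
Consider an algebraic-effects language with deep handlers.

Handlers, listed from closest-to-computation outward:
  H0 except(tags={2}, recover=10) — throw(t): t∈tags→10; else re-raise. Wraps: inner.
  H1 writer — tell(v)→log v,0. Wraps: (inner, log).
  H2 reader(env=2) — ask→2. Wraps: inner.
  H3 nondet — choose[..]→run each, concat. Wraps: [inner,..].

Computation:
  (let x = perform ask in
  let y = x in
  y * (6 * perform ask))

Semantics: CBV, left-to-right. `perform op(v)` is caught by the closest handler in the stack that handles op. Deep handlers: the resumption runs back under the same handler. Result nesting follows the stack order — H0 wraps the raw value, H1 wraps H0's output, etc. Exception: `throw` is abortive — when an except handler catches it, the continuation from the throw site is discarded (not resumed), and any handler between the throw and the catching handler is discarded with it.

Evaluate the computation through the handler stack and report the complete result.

Answer: [(24, ())]

Working:
ask @ H2 ⇒ 2
ask @ H2 ⇒ 2
H0 returns 24
H1 returns (24, ())
H2 returns (24, ())
H3 returns [(24, ())]
= [(24, ())]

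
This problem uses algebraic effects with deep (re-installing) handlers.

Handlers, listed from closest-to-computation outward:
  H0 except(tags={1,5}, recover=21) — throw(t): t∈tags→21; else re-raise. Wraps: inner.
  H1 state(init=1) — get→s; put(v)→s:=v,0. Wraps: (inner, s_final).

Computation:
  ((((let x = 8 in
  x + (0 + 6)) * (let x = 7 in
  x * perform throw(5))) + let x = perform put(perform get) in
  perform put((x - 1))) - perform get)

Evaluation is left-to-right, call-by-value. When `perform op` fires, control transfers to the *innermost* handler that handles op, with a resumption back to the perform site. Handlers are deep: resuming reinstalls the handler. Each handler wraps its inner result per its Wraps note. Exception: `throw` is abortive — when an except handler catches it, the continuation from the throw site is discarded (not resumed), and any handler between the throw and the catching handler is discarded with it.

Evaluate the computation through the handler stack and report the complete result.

Answer: (21, 1)

Evaluation trace:
throw(5) @ H0 caught ⇒ 21
H1 returns (21, 1)
= (21, 1)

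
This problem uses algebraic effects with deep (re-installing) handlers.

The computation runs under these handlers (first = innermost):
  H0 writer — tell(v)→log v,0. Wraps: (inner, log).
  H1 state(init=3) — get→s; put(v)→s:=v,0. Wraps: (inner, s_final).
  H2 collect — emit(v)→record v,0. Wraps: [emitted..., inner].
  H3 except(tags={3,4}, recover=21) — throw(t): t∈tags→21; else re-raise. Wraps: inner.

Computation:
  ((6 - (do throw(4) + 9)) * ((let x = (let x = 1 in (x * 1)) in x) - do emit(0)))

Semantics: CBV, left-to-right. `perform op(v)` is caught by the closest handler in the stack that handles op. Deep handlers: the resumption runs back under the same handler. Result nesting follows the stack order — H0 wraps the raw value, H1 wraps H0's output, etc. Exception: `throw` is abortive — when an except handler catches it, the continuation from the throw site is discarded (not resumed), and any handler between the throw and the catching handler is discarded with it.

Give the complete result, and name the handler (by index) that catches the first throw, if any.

Answer: 21 ; first throw caught by: H3

Evaluation trace:
throw(4) @ H3 caught ⇒ 21
= 21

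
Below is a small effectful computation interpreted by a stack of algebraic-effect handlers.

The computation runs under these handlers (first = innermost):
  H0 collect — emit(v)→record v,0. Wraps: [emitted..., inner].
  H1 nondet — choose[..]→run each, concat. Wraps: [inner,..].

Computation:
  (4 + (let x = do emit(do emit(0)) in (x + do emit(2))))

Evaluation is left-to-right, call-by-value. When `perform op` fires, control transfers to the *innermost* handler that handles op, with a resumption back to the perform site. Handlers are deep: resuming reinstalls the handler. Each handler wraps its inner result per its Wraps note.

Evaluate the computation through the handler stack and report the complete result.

Step-by-step:
emit(0) @ H0 ⇒ out+=0
emit(0) @ H0 ⇒ out+=0
emit(2) @ H0 ⇒ out+=2
H0 returns [0, 0, 2, 4]
H1 returns [[0, 0, 2, 4]]
= [[0, 0, 2, 4]]

Answer: [[0, 0, 2, 4]]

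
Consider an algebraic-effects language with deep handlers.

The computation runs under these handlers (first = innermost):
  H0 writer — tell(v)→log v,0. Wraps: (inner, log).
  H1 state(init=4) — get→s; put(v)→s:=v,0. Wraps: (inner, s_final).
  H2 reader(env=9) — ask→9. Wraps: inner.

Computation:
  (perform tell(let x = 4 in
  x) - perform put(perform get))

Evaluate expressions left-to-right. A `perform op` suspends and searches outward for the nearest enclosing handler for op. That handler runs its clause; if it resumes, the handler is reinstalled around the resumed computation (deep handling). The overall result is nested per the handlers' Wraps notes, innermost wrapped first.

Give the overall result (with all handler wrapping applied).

Answer: ((0, (4)), 4)

Evaluation trace:
tell(4) @ H0 ⇒ log+=4
get @ H1 ⇒ 4
put(4) @ H1 ⇒ s:=4
H0 returns (0, (4))
H1 returns ((0, (4)), 4)
H2 returns ((0, (4)), 4)
= ((0, (4)), 4)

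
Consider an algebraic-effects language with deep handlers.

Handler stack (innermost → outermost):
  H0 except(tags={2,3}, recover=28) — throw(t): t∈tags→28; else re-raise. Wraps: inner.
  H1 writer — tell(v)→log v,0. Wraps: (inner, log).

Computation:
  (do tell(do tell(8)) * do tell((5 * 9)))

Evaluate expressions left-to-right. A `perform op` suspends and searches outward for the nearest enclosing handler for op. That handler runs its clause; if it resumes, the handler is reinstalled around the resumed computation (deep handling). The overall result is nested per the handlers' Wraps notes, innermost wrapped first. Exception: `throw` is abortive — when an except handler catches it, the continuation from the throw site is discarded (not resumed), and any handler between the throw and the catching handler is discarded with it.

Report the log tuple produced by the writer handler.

Evaluation trace:
tell(8) @ H1 ⇒ log+=8
tell(0) @ H1 ⇒ log+=0
tell(45) @ H1 ⇒ log+=45
H0 returns 0
H1 returns (0, (8, 0, 45))
= (0, (8, 0, 45))

Answer: (8, 0, 45)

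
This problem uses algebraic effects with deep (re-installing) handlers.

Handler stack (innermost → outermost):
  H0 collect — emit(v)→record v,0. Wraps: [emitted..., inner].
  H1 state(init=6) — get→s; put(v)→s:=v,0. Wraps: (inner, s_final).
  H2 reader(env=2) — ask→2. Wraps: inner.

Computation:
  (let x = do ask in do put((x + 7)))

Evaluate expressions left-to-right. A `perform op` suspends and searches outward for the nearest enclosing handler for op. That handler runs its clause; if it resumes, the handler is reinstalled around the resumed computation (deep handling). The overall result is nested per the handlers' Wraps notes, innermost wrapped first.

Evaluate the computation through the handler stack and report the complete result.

Answer: ([0], 9)

Evaluation trace:
ask @ H2 ⇒ 2
put(9) @ H1 ⇒ s:=9
H0 returns [0]
H1 returns ([0], 9)
H2 returns ([0], 9)
= ([0], 9)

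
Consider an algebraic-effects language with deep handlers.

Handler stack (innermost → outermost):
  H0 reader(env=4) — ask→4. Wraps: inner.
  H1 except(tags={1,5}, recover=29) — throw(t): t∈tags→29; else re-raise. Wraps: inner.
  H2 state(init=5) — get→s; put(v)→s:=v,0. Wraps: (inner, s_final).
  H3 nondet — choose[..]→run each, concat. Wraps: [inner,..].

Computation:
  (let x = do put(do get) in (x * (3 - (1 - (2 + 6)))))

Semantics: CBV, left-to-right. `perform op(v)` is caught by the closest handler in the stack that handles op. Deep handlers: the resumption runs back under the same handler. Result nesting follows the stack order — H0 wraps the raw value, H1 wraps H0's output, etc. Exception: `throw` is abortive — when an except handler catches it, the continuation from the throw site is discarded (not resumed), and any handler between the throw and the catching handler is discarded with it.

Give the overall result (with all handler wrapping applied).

Step-by-step:
get @ H2 ⇒ 5
put(5) @ H2 ⇒ s:=5
H0 returns 0
H1 returns 0
H2 returns (0, 5)
H3 returns [(0, 5)]
= [(0, 5)]

Answer: [(0, 5)]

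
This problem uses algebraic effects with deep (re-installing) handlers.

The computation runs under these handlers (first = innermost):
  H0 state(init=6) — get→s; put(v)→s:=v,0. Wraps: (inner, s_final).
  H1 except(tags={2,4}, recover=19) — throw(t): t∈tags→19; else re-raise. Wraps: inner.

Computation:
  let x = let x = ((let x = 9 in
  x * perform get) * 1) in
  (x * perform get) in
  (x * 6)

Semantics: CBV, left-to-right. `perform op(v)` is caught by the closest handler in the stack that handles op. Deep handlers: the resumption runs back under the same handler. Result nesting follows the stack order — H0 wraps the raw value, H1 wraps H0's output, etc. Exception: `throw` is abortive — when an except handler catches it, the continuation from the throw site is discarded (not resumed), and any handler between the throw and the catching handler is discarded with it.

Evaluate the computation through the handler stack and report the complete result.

Answer: (1944, 6)

Evaluation trace:
get @ H0 ⇒ 6
get @ H0 ⇒ 6
H0 returns (1944, 6)
H1 returns (1944, 6)
= (1944, 6)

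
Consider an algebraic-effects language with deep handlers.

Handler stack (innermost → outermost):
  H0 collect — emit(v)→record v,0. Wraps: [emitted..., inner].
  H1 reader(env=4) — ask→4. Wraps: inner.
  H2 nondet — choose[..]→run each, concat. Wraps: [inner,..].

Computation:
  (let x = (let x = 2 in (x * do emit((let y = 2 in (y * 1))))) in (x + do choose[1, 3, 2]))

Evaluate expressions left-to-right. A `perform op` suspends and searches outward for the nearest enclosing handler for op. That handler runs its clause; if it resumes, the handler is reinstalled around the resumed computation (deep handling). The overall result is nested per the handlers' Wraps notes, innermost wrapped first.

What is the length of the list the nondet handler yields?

Answer: 3

Working:
emit(2) @ H0 ⇒ out+=2
choose[1, 3, 2] @ H2
  branch[0] choose=1:
    H0 returns [2, 1]
    H1 returns [2, 1]
    H2 returns [[2, 1]]
  branch[1] choose=3:
    H0 returns [2, 3]
    H1 returns [2, 3]
    H2 returns [[2, 3]]
  branch[2] choose=2:
    H0 returns [2, 2]
    H1 returns [2, 2]
    H2 returns [[2, 2]]
= [[2, 1], [2, 3], [2, 2]]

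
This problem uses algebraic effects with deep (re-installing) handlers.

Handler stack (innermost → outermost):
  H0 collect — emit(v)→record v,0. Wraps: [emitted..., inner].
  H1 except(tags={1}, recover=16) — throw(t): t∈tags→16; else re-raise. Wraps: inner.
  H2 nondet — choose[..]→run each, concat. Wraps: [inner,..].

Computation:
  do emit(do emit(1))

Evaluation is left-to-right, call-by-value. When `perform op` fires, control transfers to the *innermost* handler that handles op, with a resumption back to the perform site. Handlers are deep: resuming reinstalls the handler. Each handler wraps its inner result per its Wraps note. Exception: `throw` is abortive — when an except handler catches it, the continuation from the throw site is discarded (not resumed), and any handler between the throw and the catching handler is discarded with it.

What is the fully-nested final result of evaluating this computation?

Evaluation trace:
emit(1) @ H0 ⇒ out+=1
emit(0) @ H0 ⇒ out+=0
H0 returns [1, 0, 0]
H1 returns [1, 0, 0]
H2 returns [[1, 0, 0]]
= [[1, 0, 0]]

Answer: [[1, 0, 0]]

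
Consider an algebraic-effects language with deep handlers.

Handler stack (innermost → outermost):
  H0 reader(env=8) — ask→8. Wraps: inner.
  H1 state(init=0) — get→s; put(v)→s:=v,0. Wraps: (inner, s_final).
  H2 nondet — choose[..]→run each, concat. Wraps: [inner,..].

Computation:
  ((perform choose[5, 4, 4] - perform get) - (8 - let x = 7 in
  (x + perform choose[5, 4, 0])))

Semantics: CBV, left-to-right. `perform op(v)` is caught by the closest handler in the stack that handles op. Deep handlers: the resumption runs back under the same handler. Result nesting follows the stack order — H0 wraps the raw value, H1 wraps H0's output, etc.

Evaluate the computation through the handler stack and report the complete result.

Step-by-step:
choose[5, 4, 4] @ H2
  branch[0] choose=5:
    get @ H1 ⇒ 0
    choose[5, 4, 0] @ H2
      branch[0] choose=5:
        H0 returns 9
        H1 returns (9, 0)
        H2 returns [(9, 0)]
      branch[1] choose=4:
        H0 returns 8
        H1 returns (8, 0)
        H2 returns [(8, 0)]
      branch[2] choose=0:
        H0 returns 4
        H1 returns (4, 0)
        H2 returns [(4, 0)]
  branch[1] choose=4:
    get @ H1 ⇒ 0
    choose[5, 4, 0] @ H2
      branch[0] choose=5:
        H0 returns 8
        H1 returns (8, 0)
        H2 returns [(8, 0)]
      branch[1] choose=4:
        H0 returns 7
        H1 returns (7, 0)
        H2 returns [(7, 0)]
      branch[2] choose=0:
        H0 returns 3
        H1 returns (3, 0)
        H2 returns [(3, 0)]
  branch[2] choose=4:
    get @ H1 ⇒ 0
    choose[5, 4, 0] @ H2
      branch[0] choose=5:
        H0 returns 8
        H1 returns (8, 0)
        H2 returns [(8, 0)]
      branch[1] choose=4:
        H0 returns 7
        H1 returns (7, 0)
        H2 returns [(7, 0)]
      branch[2] choose=0:
        H0 returns 3
        H1 returns (3, 0)
        H2 returns [(3, 0)]
= [(9, 0), (8, 0), (4, 0), (8, 0), (7, 0), (3, 0), (8, 0), (7, 0), (3, 0)]

Answer: [(9, 0), (8, 0), (4, 0), (8, 0), (7, 0), (3, 0), (8, 0), (7, 0), (3, 0)]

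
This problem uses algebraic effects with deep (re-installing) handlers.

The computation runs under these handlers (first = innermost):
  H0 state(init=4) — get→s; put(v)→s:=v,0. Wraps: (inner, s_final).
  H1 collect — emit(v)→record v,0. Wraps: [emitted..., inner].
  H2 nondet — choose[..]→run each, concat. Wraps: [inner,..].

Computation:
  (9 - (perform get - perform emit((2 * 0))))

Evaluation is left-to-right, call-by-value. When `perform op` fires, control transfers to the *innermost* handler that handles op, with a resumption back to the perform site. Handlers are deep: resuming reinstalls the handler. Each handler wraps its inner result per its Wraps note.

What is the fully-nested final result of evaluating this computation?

Answer: [[0, (5, 4)]]

Step-by-step:
get @ H0 ⇒ 4
emit(0) @ H1 ⇒ out+=0
H0 returns (5, 4)
H1 returns [0, (5, 4)]
H2 returns [[0, (5, 4)]]
= [[0, (5, 4)]]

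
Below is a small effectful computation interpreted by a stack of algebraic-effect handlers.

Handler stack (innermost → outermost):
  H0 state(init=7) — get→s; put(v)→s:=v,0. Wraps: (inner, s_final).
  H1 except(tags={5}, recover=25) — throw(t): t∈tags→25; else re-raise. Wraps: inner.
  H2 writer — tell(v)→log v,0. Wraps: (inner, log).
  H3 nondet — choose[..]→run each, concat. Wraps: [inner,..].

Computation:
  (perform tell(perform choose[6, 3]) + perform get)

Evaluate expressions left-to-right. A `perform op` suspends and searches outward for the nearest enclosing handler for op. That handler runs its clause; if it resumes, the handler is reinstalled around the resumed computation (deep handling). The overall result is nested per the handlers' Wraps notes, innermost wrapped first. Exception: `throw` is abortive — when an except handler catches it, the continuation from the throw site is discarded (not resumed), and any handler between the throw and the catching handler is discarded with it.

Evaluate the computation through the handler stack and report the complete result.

Step-by-step:
choose[6, 3] @ H3
  branch[0] choose=6:
    tell(6) @ H2 ⇒ log+=6
    get @ H0 ⇒ 7
    H0 returns (7, 7)
    H1 returns (7, 7)
    H2 returns ((7, 7), (6))
    H3 returns [((7, 7), (6))]
  branch[1] choose=3:
    tell(3) @ H2 ⇒ log+=3
    get @ H0 ⇒ 7
    H0 returns (7, 7)
    H1 returns (7, 7)
    H2 returns ((7, 7), (3))
    H3 returns [((7, 7), (3))]
= [((7, 7), (6)), ((7, 7), (3))]

Answer: [((7, 7), (6)), ((7, 7), (3))]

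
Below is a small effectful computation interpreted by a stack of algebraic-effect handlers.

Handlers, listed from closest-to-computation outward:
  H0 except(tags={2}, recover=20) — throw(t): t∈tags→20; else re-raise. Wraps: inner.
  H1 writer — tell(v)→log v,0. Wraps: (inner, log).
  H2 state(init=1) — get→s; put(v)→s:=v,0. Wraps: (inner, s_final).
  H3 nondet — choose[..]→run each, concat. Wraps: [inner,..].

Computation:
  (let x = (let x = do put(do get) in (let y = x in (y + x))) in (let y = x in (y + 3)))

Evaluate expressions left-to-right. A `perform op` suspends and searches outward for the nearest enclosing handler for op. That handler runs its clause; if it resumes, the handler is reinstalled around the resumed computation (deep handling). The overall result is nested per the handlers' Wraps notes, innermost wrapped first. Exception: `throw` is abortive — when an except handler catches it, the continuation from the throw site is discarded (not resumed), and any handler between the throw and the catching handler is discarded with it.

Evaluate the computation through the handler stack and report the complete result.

Step-by-step:
get @ H2 ⇒ 1
put(1) @ H2 ⇒ s:=1
H0 returns 3
H1 returns (3, ())
H2 returns ((3, ()), 1)
H3 returns [((3, ()), 1)]
= [((3, ()), 1)]

Answer: [((3, ()), 1)]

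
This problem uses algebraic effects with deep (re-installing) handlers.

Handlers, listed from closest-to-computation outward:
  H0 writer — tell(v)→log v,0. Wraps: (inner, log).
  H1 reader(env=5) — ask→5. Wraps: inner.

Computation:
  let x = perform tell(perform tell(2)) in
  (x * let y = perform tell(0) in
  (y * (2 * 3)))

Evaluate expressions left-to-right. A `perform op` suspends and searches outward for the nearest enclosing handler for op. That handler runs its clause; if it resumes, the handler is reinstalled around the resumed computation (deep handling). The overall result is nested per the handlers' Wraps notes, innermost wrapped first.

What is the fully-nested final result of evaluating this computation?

Working:
tell(2) @ H0 ⇒ log+=2
tell(0) @ H0 ⇒ log+=0
tell(0) @ H0 ⇒ log+=0
H0 returns (0, (2, 0, 0))
H1 returns (0, (2, 0, 0))
= (0, (2, 0, 0))

Answer: (0, (2, 0, 0))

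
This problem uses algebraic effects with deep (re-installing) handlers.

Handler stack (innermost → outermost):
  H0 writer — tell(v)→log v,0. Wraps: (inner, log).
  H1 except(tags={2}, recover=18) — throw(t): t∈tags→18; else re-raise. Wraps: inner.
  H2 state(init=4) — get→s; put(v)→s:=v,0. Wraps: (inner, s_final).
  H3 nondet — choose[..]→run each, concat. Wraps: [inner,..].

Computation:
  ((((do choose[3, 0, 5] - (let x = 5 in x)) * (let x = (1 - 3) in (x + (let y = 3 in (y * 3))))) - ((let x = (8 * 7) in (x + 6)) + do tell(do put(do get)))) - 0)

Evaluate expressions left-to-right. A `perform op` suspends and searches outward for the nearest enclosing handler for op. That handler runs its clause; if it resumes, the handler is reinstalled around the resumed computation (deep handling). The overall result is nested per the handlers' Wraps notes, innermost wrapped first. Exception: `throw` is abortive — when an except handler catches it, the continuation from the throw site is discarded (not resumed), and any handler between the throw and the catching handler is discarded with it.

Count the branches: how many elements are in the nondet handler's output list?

Answer: 3

Evaluation trace:
choose[3, 0, 5] @ H3
  branch[0] choose=3:
    get @ H2 ⇒ 4
    put(4) @ H2 ⇒ s:=4
    tell(0) @ H0 ⇒ log+=0
    H0 returns (-76, (0))
    H1 returns (-76, (0))
    H2 returns ((-76, (0)), 4)
    H3 returns [((-76, (0)), 4)]
  branch[1] choose=0:
    get @ H2 ⇒ 4
    put(4) @ H2 ⇒ s:=4
    tell(0) @ H0 ⇒ log+=0
    H0 returns (-97, (0))
    H1 returns (-97, (0))
    H2 returns ((-97, (0)), 4)
    H3 returns [((-97, (0)), 4)]
  branch[2] choose=5:
    get @ H2 ⇒ 4
    put(4) @ H2 ⇒ s:=4
    tell(0) @ H0 ⇒ log+=0
    H0 returns (-62, (0))
    H1 returns (-62, (0))
    H2 returns ((-62, (0)), 4)
    H3 returns [((-62, (0)), 4)]
= [((-76, (0)), 4), ((-97, (0)), 4), ((-62, (0)), 4)]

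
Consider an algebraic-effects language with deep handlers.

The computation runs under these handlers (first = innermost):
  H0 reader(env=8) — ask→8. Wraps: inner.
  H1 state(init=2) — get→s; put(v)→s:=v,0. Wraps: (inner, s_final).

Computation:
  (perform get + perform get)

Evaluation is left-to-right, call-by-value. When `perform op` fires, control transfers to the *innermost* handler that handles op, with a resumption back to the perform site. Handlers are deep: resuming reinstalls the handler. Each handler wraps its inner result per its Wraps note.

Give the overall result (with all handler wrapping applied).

Answer: (4, 2)

Working:
get @ H1 ⇒ 2
get @ H1 ⇒ 2
H0 returns 4
H1 returns (4, 2)
= (4, 2)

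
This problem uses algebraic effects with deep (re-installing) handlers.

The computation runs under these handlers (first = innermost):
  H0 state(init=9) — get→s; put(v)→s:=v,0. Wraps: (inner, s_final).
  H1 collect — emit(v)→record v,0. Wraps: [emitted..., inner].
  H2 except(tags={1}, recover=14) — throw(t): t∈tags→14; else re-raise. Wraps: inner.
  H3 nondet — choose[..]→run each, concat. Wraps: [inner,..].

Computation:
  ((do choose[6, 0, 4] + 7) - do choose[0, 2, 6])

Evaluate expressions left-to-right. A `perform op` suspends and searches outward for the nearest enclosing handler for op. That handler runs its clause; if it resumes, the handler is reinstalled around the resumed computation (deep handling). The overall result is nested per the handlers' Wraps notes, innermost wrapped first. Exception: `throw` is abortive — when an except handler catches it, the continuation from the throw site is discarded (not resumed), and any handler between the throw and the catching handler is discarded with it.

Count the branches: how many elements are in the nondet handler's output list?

Evaluation trace:
choose[6, 0, 4] @ H3
  branch[0] choose=6:
    choose[0, 2, 6] @ H3
      branch[0] choose=0:
        H0 returns (13, 9)
        H1 returns [(13, 9)]
        H2 returns [(13, 9)]
        H3 returns [[(13, 9)]]
      branch[1] choose=2:
        H0 returns (11, 9)
        H1 returns [(11, 9)]
        H2 returns [(11, 9)]
        H3 returns [[(11, 9)]]
      branch[2] choose=6:
        H0 returns (7, 9)
        H1 returns [(7, 9)]
        H2 returns [(7, 9)]
        H3 returns [[(7, 9)]]
  branch[1] choose=0:
    choose[0, 2, 6] @ H3
      branch[0] choose=0:
        H0 returns (7, 9)
        H1 returns [(7, 9)]
        H2 returns [(7, 9)]
        H3 returns [[(7, 9)]]
      branch[1] choose=2:
        H0 returns (5, 9)
        H1 returns [(5, 9)]
        H2 returns [(5, 9)]
        H3 returns [[(5, 9)]]
      branch[2] choose=6:
        H0 returns (1, 9)
        H1 returns [(1, 9)]
        H2 returns [(1, 9)]
        H3 returns [[(1, 9)]]
  branch[2] choose=4:
    choose[0, 2, 6] @ H3
      branch[0] choose=0:
        H0 returns (11, 9)
        H1 returns [(11, 9)]
        H2 returns [(11, 9)]
        H3 returns [[(11, 9)]]
      branch[1] choose=2:
        H0 returns (9, 9)
        H1 returns [(9, 9)]
        H2 returns [(9, 9)]
        H3 returns [[(9, 9)]]
      branch[2] choose=6:
        H0 returns (5, 9)
        H1 returns [(5, 9)]
        H2 returns [(5, 9)]
        H3 returns [[(5, 9)]]
= [[(13, 9)], [(11, 9)], [(7, 9)], [(7, 9)], [(5, 9)], [(1, 9)], [(11, 9)], [(9, 9)], [(5, 9)]]

Answer: 9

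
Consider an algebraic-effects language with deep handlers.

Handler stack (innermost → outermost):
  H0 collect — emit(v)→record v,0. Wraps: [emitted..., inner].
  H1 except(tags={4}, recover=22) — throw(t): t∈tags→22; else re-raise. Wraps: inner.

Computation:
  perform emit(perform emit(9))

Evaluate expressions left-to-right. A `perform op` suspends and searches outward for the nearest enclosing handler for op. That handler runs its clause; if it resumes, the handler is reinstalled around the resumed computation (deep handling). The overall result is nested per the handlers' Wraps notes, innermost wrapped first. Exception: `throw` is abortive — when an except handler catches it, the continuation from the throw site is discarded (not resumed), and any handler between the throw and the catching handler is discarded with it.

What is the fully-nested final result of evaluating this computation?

Step-by-step:
emit(9) @ H0 ⇒ out+=9
emit(0) @ H0 ⇒ out+=0
H0 returns [9, 0, 0]
H1 returns [9, 0, 0]
= [9, 0, 0]

Answer: [9, 0, 0]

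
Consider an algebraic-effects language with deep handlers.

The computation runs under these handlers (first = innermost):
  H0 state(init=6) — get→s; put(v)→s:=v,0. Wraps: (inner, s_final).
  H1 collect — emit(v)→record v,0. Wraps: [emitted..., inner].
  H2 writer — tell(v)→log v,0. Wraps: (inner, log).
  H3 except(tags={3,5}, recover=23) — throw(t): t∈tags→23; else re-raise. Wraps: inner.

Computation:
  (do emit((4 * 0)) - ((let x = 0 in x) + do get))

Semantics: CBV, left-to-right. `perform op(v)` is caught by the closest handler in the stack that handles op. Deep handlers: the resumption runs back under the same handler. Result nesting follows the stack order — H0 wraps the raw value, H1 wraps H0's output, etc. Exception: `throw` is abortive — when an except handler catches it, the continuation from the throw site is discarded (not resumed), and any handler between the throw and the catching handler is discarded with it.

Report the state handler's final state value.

Working:
emit(0) @ H1 ⇒ out+=0
get @ H0 ⇒ 6
H0 returns (-6, 6)
H1 returns [0, (-6, 6)]
H2 returns ([0, (-6, 6)], ())
H3 returns ([0, (-6, 6)], ())
= ([0, (-6, 6)], ())

Answer: 6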